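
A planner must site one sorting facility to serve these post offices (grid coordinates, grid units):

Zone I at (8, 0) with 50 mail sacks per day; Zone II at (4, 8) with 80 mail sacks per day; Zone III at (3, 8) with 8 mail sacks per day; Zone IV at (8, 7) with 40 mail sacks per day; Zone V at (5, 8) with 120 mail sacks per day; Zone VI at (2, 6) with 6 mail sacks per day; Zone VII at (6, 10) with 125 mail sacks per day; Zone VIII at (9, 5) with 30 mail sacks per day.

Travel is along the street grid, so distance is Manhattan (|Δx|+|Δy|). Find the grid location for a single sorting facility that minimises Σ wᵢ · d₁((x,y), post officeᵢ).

(6, 8)

Manhattan distance separates: Σwᵢ(|x−xᵢ|+|y−yᵢ|) = Σwᵢ|x−xᵢ| + Σwᵢ|y−yᵢ|, so x and y are optimised independently as 1-D weighted medians.
Total weight W = 459; half = 229.5.
x-coordinate, sorted with cumulative weight:
  x=2 (Zone VI, w=6) cum 6
  x=3 (Zone III, w=8) cum 14
  x=4 (Zone II, w=80) cum 94
  x=5 (Zone V, w=120) cum 214
  x=6 (Zone VII, w=125) cum 339  ← median
  x=8 (Zone I, w=50) cum 389
  x=8 (Zone IV, w=40) cum 429
  x=9 (Zone VIII, w=30) cum 459
⇒ x* = 6
y-coordinate, sorted with cumulative weight:
  y=0 (Zone I, w=50) cum 50
  y=5 (Zone VIII, w=30) cum 80
  y=6 (Zone VI, w=6) cum 86
  y=7 (Zone IV, w=40) cum 126
  y=8 (Zone II, w=80) cum 206
  y=8 (Zone III, w=8) cum 214
  y=8 (Zone V, w=120) cum 334  ← median
  y=10 (Zone VII, w=125) cum 459
⇒ y* = 8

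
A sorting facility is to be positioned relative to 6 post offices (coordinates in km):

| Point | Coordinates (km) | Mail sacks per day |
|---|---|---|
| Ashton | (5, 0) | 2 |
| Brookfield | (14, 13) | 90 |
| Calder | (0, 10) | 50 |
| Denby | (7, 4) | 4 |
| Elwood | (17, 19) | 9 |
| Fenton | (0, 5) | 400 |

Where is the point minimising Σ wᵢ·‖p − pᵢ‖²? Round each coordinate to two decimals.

The minimiser of Σwᵢ‖p−pᵢ‖² is the weighted centroid p* = (Σwᵢpᵢ)/(Σwᵢ).
Σwᵢ = 555.
Σwᵢxᵢ = 2·5 + 90·14 + 50·0 + 4·7 + 9·17 + 400·0 = 1451.
Σwᵢyᵢ = 2·0 + 90·13 + 50·10 + 4·4 + 9·19 + 400·5 = 3857.
x* = 1451/555 = 2.61, y* = 3857/555 = 6.95.

(2.61, 6.95)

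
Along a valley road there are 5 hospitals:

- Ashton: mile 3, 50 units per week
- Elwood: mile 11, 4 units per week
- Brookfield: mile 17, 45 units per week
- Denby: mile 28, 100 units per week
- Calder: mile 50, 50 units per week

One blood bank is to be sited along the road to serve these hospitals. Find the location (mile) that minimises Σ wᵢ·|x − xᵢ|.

x = 28

For a sum of weighted absolute distances on a line, the optimum is the weighted median (not the mean). Total weight W = 249; half-weight = 124.5.
Sort by position and accumulate weight:
  mile 3 (Ashton, w=50) → cum 50
  mile 11 (Elwood, w=4) → cum 54
  mile 17 (Brookfield, w=45) → cum 99
  mile 28 (Denby, w=100) → cum 199  ≥ 124.5 → median here
  mile 50 (Calder, w=50) → cum 249
Optimal location: mile 28.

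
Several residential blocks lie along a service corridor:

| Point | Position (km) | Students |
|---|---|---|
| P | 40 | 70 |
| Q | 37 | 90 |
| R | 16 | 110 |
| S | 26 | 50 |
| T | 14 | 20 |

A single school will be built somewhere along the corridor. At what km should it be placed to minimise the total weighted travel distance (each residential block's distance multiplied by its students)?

For a sum of weighted absolute distances on a line, the optimum is the weighted median (not the mean). Total weight W = 340; half-weight = 170.
Sort by position and accumulate weight:
  km 14 (T, w=20) → cum 20
  km 16 (R, w=110) → cum 130
  km 26 (S, w=50) → cum 180  ≥ 170 → median here
  km 37 (Q, w=90) → cum 270
  km 40 (P, w=70) → cum 340
Optimal location: km 26.

x = 26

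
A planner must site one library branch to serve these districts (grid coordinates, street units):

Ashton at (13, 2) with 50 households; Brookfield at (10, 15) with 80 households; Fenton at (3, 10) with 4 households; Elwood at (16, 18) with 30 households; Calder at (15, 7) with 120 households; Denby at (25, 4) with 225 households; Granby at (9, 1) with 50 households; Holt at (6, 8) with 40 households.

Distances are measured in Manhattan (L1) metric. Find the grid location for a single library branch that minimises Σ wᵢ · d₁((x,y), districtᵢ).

Manhattan distance separates: Σwᵢ(|x−xᵢ|+|y−yᵢ|) = Σwᵢ|x−xᵢ| + Σwᵢ|y−yᵢ|, so x and y are optimised independently as 1-D weighted medians.
Total weight W = 599; half = 299.5.
x-coordinate, sorted with cumulative weight:
  x=3 (Fenton, w=4) cum 4
  x=6 (Holt, w=40) cum 44
  x=9 (Granby, w=50) cum 94
  x=10 (Brookfield, w=80) cum 174
  x=13 (Ashton, w=50) cum 224
  x=15 (Calder, w=120) cum 344  ← median
  x=16 (Elwood, w=30) cum 374
  x=25 (Denby, w=225) cum 599
⇒ x* = 15
y-coordinate, sorted with cumulative weight:
  y=1 (Granby, w=50) cum 50
  y=2 (Ashton, w=50) cum 100
  y=4 (Denby, w=225) cum 325  ← median
  y=7 (Calder, w=120) cum 445
  y=8 (Holt, w=40) cum 485
  y=10 (Fenton, w=4) cum 489
  y=15 (Brookfield, w=80) cum 569
  y=18 (Elwood, w=30) cum 599
⇒ y* = 4

(15, 4)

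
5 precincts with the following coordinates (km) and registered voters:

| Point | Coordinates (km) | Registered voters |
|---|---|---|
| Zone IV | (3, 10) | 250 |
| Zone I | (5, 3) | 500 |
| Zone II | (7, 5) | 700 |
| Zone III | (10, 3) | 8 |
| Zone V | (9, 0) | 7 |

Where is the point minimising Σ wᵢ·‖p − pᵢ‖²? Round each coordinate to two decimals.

The minimiser of Σwᵢ‖p−pᵢ‖² is the weighted centroid p* = (Σwᵢpᵢ)/(Σwᵢ).
Σwᵢ = 1465.
Σwᵢxᵢ = 250·3 + 500·5 + 700·7 + 8·10 + 7·9 = 8293.
Σwᵢyᵢ = 250·10 + 500·3 + 700·5 + 8·3 + 7·0 = 7524.
x* = 8293/1465 = 5.66, y* = 7524/1465 = 5.14.

(5.66, 5.14)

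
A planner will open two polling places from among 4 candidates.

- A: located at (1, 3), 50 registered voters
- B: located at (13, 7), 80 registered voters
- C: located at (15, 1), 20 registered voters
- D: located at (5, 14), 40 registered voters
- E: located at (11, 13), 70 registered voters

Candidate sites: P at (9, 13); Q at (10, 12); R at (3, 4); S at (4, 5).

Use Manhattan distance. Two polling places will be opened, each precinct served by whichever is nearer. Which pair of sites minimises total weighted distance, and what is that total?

Evaluate every pair (each demand assigned to the nearer of the two):
  {Q, R}: total = 1510
  {P, R}: total = 1590
  {Q, S}: total = 1610
  {P, S}: total = 1690
  {P, Q}: total = 2200
  {R, S}: total = 2780
Best pair: {Q, R} with total 1510.

{Q, R}, total 1510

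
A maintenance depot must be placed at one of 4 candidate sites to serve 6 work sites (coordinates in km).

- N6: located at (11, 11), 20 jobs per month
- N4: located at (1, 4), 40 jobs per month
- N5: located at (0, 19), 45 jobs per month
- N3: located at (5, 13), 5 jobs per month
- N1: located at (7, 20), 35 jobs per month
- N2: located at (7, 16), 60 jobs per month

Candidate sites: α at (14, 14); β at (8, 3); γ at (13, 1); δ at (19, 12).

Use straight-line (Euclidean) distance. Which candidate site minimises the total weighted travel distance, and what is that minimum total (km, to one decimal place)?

Total weighted distance at each candidate:
  α (14, 14): total = 2214.6
  β (8, 3): total = 2689.2
  γ (13, 1): total = 3436.7
  δ (19, 12): total = 3194.2
Minimum is at α with total 2214.6 km.

α, total 2214.6 km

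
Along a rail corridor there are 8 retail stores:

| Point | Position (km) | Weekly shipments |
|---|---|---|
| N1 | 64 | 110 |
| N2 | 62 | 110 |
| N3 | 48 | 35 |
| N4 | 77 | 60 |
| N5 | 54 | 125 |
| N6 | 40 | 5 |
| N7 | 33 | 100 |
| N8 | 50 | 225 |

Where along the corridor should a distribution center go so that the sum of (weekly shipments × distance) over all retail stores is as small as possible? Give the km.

x = 54

For a sum of weighted absolute distances on a line, the optimum is the weighted median (not the mean). Total weight W = 770; half-weight = 385.
Sort by position and accumulate weight:
  km 33 (N7, w=100) → cum 100
  km 40 (N6, w=5) → cum 105
  km 48 (N3, w=35) → cum 140
  km 50 (N8, w=225) → cum 365
  km 54 (N5, w=125) → cum 490  ≥ 385 → median here
  km 62 (N2, w=110) → cum 600
  km 64 (N1, w=110) → cum 710
  km 77 (N4, w=60) → cum 770
Optimal location: km 54.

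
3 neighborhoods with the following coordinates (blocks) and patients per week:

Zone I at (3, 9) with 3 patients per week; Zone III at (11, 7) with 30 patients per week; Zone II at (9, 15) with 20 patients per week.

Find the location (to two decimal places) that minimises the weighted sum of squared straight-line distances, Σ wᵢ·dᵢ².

(9.79, 10.13)

The minimiser of Σwᵢ‖p−pᵢ‖² is the weighted centroid p* = (Σwᵢpᵢ)/(Σwᵢ).
Σwᵢ = 53.
Σwᵢxᵢ = 3·3 + 30·11 + 20·9 = 519.
Σwᵢyᵢ = 3·9 + 30·7 + 20·15 = 537.
x* = 519/53 = 9.79, y* = 537/53 = 10.13.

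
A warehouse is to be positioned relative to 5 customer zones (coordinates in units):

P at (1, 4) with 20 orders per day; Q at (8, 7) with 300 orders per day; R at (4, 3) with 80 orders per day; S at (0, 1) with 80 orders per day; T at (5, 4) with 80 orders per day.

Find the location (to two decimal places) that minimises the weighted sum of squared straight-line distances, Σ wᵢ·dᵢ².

(5.61, 5.04)

The minimiser of Σwᵢ‖p−pᵢ‖² is the weighted centroid p* = (Σwᵢpᵢ)/(Σwᵢ).
Σwᵢ = 560.
Σwᵢxᵢ = 20·1 + 300·8 + 80·4 + 80·0 + 80·5 = 3140.
Σwᵢyᵢ = 20·4 + 300·7 + 80·3 + 80·1 + 80·4 = 2820.
x* = 3140/560 = 5.61, y* = 2820/560 = 5.04.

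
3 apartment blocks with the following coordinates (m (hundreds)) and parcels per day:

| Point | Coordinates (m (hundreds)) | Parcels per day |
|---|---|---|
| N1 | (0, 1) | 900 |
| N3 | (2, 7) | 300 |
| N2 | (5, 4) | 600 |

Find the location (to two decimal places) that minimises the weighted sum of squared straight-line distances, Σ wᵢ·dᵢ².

(2.00, 3.00)

The minimiser of Σwᵢ‖p−pᵢ‖² is the weighted centroid p* = (Σwᵢpᵢ)/(Σwᵢ).
Σwᵢ = 1800.
Σwᵢxᵢ = 900·0 + 300·2 + 600·5 = 3600.
Σwᵢyᵢ = 900·1 + 300·7 + 600·4 = 5400.
x* = 3600/1800 = 2.00, y* = 5400/1800 = 3.00.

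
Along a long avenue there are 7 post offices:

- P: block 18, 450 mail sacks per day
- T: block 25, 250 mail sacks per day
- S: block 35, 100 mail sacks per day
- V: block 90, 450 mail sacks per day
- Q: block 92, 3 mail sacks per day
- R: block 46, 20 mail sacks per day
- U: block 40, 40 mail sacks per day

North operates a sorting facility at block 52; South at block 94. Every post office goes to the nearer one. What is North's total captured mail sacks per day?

860

The indifferent point is the midpoint (52+94)/2 = 73; post offices left of it (closer to North at 52) go to North, those right go to South.
  P at 18 (w=450) → North
  T at 25 (w=250) → North
  S at 35 (w=100) → North
  U at 40 (w=40) → North
  R at 46 (w=20) → North
  V at 90 (w=450) → South
  Q at 92 (w=3) → South
North captures 860; South captures 453.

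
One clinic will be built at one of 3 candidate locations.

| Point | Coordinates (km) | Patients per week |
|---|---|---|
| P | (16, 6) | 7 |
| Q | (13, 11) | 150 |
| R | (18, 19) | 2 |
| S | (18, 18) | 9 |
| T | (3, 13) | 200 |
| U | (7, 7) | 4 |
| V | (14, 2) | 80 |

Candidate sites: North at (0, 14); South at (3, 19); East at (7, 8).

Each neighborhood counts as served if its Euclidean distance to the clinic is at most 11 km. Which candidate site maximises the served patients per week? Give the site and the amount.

East, covering 441

Coverage radius r = 11 km; a point is covered iff (Δx)²+(Δy)² ≤ 11² = 121.
  North (0, 14): covers {T, U} → 204
  South (3, 19): covers {T} → 200
  East (7, 8): covers {P, Q, T, U, V} → 441
Maximum coverage at East: 441 patients per week.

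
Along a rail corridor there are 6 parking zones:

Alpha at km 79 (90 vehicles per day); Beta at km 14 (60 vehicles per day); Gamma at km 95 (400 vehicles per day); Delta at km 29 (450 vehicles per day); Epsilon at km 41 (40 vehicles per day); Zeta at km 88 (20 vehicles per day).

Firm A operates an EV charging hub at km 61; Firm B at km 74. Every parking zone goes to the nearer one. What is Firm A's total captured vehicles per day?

550

The indifferent point is the midpoint (61+74)/2 = 67.5; parking zones left of it (closer to Firm A at 61) go to Firm A, those right go to Firm B.
  Beta at 14 (w=60) → Firm A
  Delta at 29 (w=450) → Firm A
  Epsilon at 41 (w=40) → Firm A
  Alpha at 79 (w=90) → Firm B
  Zeta at 88 (w=20) → Firm B
  Gamma at 95 (w=400) → Firm B
Firm A captures 550; Firm B captures 510.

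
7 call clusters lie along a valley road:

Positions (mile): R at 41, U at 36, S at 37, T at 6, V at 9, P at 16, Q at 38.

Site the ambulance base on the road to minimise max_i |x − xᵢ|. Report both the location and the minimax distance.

location 23.5, max distance 17.5

The 1-center on a line is the midpoint of the two extreme points: leftmost at 6, rightmost at 41.
Optimal location = (6 + 41)/2 = 23.5; maximum distance = (41 − 6)/2 = 17.5.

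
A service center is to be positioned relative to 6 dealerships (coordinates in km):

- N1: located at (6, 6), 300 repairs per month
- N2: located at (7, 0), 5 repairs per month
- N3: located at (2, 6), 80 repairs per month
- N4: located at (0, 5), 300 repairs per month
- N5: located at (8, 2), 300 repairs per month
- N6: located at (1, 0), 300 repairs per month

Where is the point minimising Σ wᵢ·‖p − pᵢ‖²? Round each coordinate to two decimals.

The minimiser of Σwᵢ‖p−pᵢ‖² is the weighted centroid p* = (Σwᵢpᵢ)/(Σwᵢ).
Σwᵢ = 1285.
Σwᵢxᵢ = 300·6 + 5·7 + 80·2 + 300·0 + 300·8 + 300·1 = 4695.
Σwᵢyᵢ = 300·6 + 5·0 + 80·6 + 300·5 + 300·2 + 300·0 = 4380.
x* = 4695/1285 = 3.65, y* = 4380/1285 = 3.41.

(3.65, 3.41)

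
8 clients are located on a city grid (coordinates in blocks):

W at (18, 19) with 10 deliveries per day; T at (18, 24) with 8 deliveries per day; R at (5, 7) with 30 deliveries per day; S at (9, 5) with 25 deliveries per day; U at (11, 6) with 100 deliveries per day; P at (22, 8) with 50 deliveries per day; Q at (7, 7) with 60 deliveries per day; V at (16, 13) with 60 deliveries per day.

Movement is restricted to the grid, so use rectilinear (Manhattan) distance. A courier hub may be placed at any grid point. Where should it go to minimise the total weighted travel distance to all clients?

Manhattan distance separates: Σwᵢ(|x−xᵢ|+|y−yᵢ|) = Σwᵢ|x−xᵢ| + Σwᵢ|y−yᵢ|, so x and y are optimised independently as 1-D weighted medians.
Total weight W = 343; half = 171.5.
x-coordinate, sorted with cumulative weight:
  x=5 (R, w=30) cum 30
  x=7 (Q, w=60) cum 90
  x=9 (S, w=25) cum 115
  x=11 (U, w=100) cum 215  ← median
  x=16 (V, w=60) cum 275
  x=18 (W, w=10) cum 285
  x=18 (T, w=8) cum 293
  x=22 (P, w=50) cum 343
⇒ x* = 11
y-coordinate, sorted with cumulative weight:
  y=5 (S, w=25) cum 25
  y=6 (U, w=100) cum 125
  y=7 (R, w=30) cum 155
  y=7 (Q, w=60) cum 215  ← median
  y=8 (P, w=50) cum 265
  y=13 (V, w=60) cum 325
  y=19 (W, w=10) cum 335
  y=24 (T, w=8) cum 343
⇒ y* = 7

(11, 7)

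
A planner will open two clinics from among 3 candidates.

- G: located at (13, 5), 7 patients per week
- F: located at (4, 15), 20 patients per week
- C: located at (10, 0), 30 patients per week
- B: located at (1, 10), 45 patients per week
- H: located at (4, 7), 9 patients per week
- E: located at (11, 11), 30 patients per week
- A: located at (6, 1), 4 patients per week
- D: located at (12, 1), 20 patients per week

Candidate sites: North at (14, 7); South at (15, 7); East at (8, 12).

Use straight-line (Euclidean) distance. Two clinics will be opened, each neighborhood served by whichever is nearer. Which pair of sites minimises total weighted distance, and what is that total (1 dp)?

{North, East}, total 1004.1

Evaluate every pair (each demand assigned to the nearer of the two):
  {North, East}: total = 1004.1
  {South, East}: total = 1035.4
  {North, South}: total = 1520.5
Best pair: {North, East} with total 1004.1.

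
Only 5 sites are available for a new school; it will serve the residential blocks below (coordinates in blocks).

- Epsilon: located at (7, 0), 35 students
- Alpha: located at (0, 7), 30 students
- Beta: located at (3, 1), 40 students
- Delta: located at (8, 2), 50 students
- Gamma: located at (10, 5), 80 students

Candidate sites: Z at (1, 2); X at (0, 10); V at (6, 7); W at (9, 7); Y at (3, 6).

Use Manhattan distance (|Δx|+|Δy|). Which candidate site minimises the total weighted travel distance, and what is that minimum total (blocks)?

Total weighted distance at each candidate:
  Z (1, 2): total = 1890
  X (0, 10): total = 3165
  V (6, 7): total = 1650
  W (9, 7): total = 1605
  Y (3, 6): total = 1760
Minimum is at W with total 1605 blocks.

W, total 1605 blocks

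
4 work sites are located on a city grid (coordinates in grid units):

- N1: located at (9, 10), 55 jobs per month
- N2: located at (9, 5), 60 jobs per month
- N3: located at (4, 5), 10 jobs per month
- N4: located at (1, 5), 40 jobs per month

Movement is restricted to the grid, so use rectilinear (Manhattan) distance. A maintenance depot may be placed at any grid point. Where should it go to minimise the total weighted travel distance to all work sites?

Manhattan distance separates: Σwᵢ(|x−xᵢ|+|y−yᵢ|) = Σwᵢ|x−xᵢ| + Σwᵢ|y−yᵢ|, so x and y are optimised independently as 1-D weighted medians.
Total weight W = 165; half = 82.5.
x-coordinate, sorted with cumulative weight:
  x=1 (N4, w=40) cum 40
  x=4 (N3, w=10) cum 50
  x=9 (N1, w=55) cum 105  ← median
  x=9 (N2, w=60) cum 165
⇒ x* = 9
y-coordinate, sorted with cumulative weight:
  y=5 (N2, w=60) cum 60
  y=5 (N3, w=10) cum 70
  y=5 (N4, w=40) cum 110  ← median
  y=10 (N1, w=55) cum 165
⇒ y* = 5

(9, 5)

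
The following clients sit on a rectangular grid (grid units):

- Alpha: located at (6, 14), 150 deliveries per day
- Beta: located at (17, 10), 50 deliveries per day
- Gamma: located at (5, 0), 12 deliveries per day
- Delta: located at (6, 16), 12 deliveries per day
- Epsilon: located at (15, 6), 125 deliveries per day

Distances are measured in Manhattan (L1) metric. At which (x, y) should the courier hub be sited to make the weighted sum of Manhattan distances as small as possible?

Manhattan distance separates: Σwᵢ(|x−xᵢ|+|y−yᵢ|) = Σwᵢ|x−xᵢ| + Σwᵢ|y−yᵢ|, so x and y are optimised independently as 1-D weighted medians.
Total weight W = 349; half = 174.5.
x-coordinate, sorted with cumulative weight:
  x=5 (Gamma, w=12) cum 12
  x=6 (Alpha, w=150) cum 162
  x=6 (Delta, w=12) cum 174
  x=15 (Epsilon, w=125) cum 299  ← median
  x=17 (Beta, w=50) cum 349
⇒ x* = 15
y-coordinate, sorted with cumulative weight:
  y=0 (Gamma, w=12) cum 12
  y=6 (Epsilon, w=125) cum 137
  y=10 (Beta, w=50) cum 187  ← median
  y=14 (Alpha, w=150) cum 337
  y=16 (Delta, w=12) cum 349
⇒ y* = 10

(15, 10)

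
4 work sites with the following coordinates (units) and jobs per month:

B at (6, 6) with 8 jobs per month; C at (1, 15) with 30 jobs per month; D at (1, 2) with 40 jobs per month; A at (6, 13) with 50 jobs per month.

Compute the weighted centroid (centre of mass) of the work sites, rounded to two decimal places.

(3.27, 9.59)

The minimiser of Σwᵢ‖p−pᵢ‖² is the weighted centroid p* = (Σwᵢpᵢ)/(Σwᵢ).
Σwᵢ = 128.
Σwᵢxᵢ = 8·6 + 30·1 + 40·1 + 50·6 = 418.
Σwᵢyᵢ = 8·6 + 30·15 + 40·2 + 50·13 = 1228.
x* = 418/128 = 3.27, y* = 1228/128 = 9.59.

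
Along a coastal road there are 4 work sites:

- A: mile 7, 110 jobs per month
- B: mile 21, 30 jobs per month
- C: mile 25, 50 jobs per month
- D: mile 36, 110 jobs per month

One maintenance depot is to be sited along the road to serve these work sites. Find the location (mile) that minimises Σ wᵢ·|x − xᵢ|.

For a sum of weighted absolute distances on a line, the optimum is the weighted median (not the mean). Total weight W = 300; half-weight = 150.
Sort by position and accumulate weight:
  mile 7 (A, w=110) → cum 110
  mile 21 (B, w=30) → cum 140
  mile 25 (C, w=50) → cum 190  ≥ 150 → median here
  mile 36 (D, w=110) → cum 300
Optimal location: mile 25.

x = 25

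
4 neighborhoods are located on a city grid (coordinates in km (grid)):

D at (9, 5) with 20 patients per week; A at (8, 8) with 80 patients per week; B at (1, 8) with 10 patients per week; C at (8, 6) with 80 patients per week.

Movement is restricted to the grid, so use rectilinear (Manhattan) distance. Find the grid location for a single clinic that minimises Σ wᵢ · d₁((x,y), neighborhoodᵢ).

Manhattan distance separates: Σwᵢ(|x−xᵢ|+|y−yᵢ|) = Σwᵢ|x−xᵢ| + Σwᵢ|y−yᵢ|, so x and y are optimised independently as 1-D weighted medians.
Total weight W = 190; half = 95.
x-coordinate, sorted with cumulative weight:
  x=1 (B, w=10) cum 10
  x=8 (A, w=80) cum 90
  x=8 (C, w=80) cum 170  ← median
  x=9 (D, w=20) cum 190
⇒ x* = 8
y-coordinate, sorted with cumulative weight:
  y=5 (D, w=20) cum 20
  y=6 (C, w=80) cum 100  ← median
  y=8 (A, w=80) cum 180
  y=8 (B, w=10) cum 190
⇒ y* = 6

(8, 6)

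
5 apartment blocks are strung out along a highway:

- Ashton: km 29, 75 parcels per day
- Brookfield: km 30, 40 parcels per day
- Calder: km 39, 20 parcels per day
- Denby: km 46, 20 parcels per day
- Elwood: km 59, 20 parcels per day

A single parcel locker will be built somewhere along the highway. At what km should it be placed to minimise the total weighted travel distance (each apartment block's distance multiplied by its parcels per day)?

x = 30

For a sum of weighted absolute distances on a line, the optimum is the weighted median (not the mean). Total weight W = 175; half-weight = 87.5.
Sort by position and accumulate weight:
  km 29 (Ashton, w=75) → cum 75
  km 30 (Brookfield, w=40) → cum 115  ≥ 87.5 → median here
  km 39 (Calder, w=20) → cum 135
  km 46 (Denby, w=20) → cum 155
  km 59 (Elwood, w=20) → cum 175
Optimal location: km 30.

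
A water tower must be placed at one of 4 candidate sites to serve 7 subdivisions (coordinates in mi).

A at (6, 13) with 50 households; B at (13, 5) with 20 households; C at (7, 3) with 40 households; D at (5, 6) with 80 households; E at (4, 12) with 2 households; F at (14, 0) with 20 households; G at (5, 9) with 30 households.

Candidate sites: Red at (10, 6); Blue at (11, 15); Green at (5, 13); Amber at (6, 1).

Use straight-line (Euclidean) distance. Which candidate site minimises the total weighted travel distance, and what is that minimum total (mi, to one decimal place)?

Total weighted distance at each candidate:
  Red (10, 6): total = 1372.2
  Blue (11, 15): total = 2420.2
  Green (5, 13): total = 1683.3
  Amber (6, 1): total = 1684.1
Minimum is at Red with total 1372.2 mi.

Red, total 1372.2 mi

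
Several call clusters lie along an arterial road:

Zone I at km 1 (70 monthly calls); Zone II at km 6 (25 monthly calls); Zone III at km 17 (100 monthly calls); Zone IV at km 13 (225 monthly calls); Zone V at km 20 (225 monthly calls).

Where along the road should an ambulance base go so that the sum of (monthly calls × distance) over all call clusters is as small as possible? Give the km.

For a sum of weighted absolute distances on a line, the optimum is the weighted median (not the mean). Total weight W = 645; half-weight = 322.5.
Sort by position and accumulate weight:
  km 1 (Zone I, w=70) → cum 70
  km 6 (Zone II, w=25) → cum 95
  km 13 (Zone IV, w=225) → cum 320
  km 17 (Zone III, w=100) → cum 420  ≥ 322.5 → median here
  km 20 (Zone V, w=225) → cum 645
Optimal location: km 17.

x = 17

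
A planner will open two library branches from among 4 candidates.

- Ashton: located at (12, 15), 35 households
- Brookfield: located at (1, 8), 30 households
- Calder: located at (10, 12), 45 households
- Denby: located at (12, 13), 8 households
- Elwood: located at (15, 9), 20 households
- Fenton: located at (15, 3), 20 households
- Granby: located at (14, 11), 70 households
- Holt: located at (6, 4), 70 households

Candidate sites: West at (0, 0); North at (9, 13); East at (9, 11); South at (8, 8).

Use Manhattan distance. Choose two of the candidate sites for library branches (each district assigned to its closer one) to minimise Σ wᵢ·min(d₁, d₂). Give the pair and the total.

{East, South}, total 1755

Evaluate every pair (each demand assigned to the nearer of the two):
  {East, South}: total = 1755
  {North, South}: total = 1809
  {North, East}: total = 2109
  {West, East}: total = 2135
  {West, North}: total = 2269
  {West, South}: total = 2387
Best pair: {East, South} with total 1755.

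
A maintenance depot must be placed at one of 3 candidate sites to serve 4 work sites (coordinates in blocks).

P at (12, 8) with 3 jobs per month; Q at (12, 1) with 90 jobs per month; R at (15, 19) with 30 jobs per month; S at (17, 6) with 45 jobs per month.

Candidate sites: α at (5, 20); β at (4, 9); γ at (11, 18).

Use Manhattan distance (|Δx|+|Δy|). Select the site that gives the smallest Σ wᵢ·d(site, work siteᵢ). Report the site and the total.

γ, total 2613 blocks

Total weighted distance at each candidate:
  α (5, 20): total = 3897
  β (4, 9): total = 2817
  γ (11, 18): total = 2613
Minimum is at γ with total 2613 blocks.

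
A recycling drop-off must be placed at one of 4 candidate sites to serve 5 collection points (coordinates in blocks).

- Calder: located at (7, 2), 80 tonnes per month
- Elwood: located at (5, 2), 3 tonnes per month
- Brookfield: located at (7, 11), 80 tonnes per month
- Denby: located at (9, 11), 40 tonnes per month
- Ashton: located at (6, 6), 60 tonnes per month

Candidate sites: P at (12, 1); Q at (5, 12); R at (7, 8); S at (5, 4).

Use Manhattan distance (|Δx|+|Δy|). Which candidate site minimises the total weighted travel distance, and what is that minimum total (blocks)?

R, total 1124 blocks

Total weighted distance at each candidate:
  P (12, 1): total = 2884
  Q (5, 12): total = 1850
  R (7, 8): total = 1124
  S (5, 4): total = 1666
Minimum is at R with total 1124 blocks.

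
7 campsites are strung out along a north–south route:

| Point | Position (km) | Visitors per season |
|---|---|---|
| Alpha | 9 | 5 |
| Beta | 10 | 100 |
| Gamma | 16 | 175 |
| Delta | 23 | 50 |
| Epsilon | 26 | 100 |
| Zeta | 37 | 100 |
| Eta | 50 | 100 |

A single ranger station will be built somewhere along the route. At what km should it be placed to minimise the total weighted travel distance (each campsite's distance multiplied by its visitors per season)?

x = 23

For a sum of weighted absolute distances on a line, the optimum is the weighted median (not the mean). Total weight W = 630; half-weight = 315.
Sort by position and accumulate weight:
  km 9 (Alpha, w=5) → cum 5
  km 10 (Beta, w=100) → cum 105
  km 16 (Gamma, w=175) → cum 280
  km 23 (Delta, w=50) → cum 330  ≥ 315 → median here
  km 26 (Epsilon, w=100) → cum 430
  km 37 (Zeta, w=100) → cum 530
  km 50 (Eta, w=100) → cum 630
Optimal location: km 23.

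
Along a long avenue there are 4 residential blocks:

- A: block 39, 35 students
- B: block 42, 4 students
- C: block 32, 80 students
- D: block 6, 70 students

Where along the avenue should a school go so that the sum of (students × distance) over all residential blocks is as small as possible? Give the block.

x = 32

For a sum of weighted absolute distances on a line, the optimum is the weighted median (not the mean). Total weight W = 189; half-weight = 94.5.
Sort by position and accumulate weight:
  block 6 (D, w=70) → cum 70
  block 32 (C, w=80) → cum 150  ≥ 94.5 → median here
  block 39 (A, w=35) → cum 185
  block 42 (B, w=4) → cum 189
Optimal location: block 32.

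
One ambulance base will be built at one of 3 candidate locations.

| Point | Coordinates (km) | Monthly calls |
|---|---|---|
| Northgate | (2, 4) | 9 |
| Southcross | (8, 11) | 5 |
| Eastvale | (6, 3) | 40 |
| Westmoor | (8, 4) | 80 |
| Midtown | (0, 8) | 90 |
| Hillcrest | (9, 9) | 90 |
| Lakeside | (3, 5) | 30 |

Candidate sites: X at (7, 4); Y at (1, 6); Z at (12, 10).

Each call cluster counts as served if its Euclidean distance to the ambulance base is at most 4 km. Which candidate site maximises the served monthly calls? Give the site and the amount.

Y, covering 129

Coverage radius r = 4 km; a point is covered iff (Δx)²+(Δy)² ≤ 4² = 16.
  X (7, 4): covers {Eastvale, Westmoor} → 120
  Y (1, 6): covers {Northgate, Midtown, Lakeside} → 129
  Z (12, 10): covers {Hillcrest} → 90
Maximum coverage at Y: 129 monthly calls.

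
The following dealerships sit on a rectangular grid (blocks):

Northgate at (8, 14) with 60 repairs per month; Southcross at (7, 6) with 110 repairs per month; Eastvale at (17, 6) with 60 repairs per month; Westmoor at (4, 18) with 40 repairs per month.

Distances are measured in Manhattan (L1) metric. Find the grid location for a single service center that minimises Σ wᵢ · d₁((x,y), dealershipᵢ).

Manhattan distance separates: Σwᵢ(|x−xᵢ|+|y−yᵢ|) = Σwᵢ|x−xᵢ| + Σwᵢ|y−yᵢ|, so x and y are optimised independently as 1-D weighted medians.
Total weight W = 270; half = 135.
x-coordinate, sorted with cumulative weight:
  x=4 (Westmoor, w=40) cum 40
  x=7 (Southcross, w=110) cum 150  ← median
  x=8 (Northgate, w=60) cum 210
  x=17 (Eastvale, w=60) cum 270
⇒ x* = 7
y-coordinate, sorted with cumulative weight:
  y=6 (Southcross, w=110) cum 110
  y=6 (Eastvale, w=60) cum 170  ← median
  y=14 (Northgate, w=60) cum 230
  y=18 (Westmoor, w=40) cum 270
⇒ y* = 6

(7, 6)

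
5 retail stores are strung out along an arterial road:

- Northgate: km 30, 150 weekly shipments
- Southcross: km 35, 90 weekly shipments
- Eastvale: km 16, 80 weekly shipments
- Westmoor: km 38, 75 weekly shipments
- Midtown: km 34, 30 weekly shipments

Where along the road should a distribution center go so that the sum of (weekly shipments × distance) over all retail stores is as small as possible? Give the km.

For a sum of weighted absolute distances on a line, the optimum is the weighted median (not the mean). Total weight W = 425; half-weight = 212.5.
Sort by position and accumulate weight:
  km 16 (Eastvale, w=80) → cum 80
  km 30 (Northgate, w=150) → cum 230  ≥ 212.5 → median here
  km 34 (Midtown, w=30) → cum 260
  km 35 (Southcross, w=90) → cum 350
  km 38 (Westmoor, w=75) → cum 425
Optimal location: km 30.

x = 30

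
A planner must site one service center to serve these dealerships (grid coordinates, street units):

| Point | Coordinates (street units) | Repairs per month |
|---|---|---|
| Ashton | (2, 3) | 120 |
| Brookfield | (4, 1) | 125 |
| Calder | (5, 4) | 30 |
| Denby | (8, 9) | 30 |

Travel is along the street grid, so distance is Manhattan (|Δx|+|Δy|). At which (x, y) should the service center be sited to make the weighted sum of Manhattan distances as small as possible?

Manhattan distance separates: Σwᵢ(|x−xᵢ|+|y−yᵢ|) = Σwᵢ|x−xᵢ| + Σwᵢ|y−yᵢ|, so x and y are optimised independently as 1-D weighted medians.
Total weight W = 305; half = 152.5.
x-coordinate, sorted with cumulative weight:
  x=2 (Ashton, w=120) cum 120
  x=4 (Brookfield, w=125) cum 245  ← median
  x=5 (Calder, w=30) cum 275
  x=8 (Denby, w=30) cum 305
⇒ x* = 4
y-coordinate, sorted with cumulative weight:
  y=1 (Brookfield, w=125) cum 125
  y=3 (Ashton, w=120) cum 245  ← median
  y=4 (Calder, w=30) cum 275
  y=9 (Denby, w=30) cum 305
⇒ y* = 3

(4, 3)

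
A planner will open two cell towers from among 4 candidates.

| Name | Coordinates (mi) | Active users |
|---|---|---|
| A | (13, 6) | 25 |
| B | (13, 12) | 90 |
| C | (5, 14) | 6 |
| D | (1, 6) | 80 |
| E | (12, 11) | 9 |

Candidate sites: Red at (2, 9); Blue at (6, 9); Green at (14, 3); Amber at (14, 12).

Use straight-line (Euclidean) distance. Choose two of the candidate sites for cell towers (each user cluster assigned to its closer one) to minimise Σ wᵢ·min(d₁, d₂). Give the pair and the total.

Evaluate every pair (each demand assigned to the nearer of the two):
  {Red, Amber}: total = 550.2
  {Blue, Amber}: total = 759.3
  {Red, Blue}: total = 1216.3
  {Red, Green}: total = 1256.2
  {Green, Amber}: total = 1311.8
  {Blue, Green}: total = 1318.5
Best pair: {Red, Amber} with total 550.2.

{Red, Amber}, total 550.2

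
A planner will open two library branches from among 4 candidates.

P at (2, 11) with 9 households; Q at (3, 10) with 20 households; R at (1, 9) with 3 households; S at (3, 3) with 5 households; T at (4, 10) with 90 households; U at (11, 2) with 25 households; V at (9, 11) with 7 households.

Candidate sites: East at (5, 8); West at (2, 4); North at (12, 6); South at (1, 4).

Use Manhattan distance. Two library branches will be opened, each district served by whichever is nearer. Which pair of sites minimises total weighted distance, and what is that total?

{East, North}, total 628

Evaluate every pair (each demand assigned to the nearer of the two):
  {East, North}: total = 628
  {East, West}: total = 753
  {East, South}: total = 783
  {West, North}: total = 1132
  {North, South}: total = 1253
  {West, South}: total = 1321
Best pair: {East, North} with total 628.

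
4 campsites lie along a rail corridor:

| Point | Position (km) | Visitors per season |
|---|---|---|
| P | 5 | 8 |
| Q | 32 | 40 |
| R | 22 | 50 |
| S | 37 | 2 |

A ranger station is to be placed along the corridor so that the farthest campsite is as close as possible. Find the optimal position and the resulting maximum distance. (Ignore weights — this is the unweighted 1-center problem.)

location 21, max distance 16

The 1-center on a line is the midpoint of the two extreme points: leftmost at 5, rightmost at 37.
Optimal location = (5 + 37)/2 = 21; maximum distance = (37 − 5)/2 = 16.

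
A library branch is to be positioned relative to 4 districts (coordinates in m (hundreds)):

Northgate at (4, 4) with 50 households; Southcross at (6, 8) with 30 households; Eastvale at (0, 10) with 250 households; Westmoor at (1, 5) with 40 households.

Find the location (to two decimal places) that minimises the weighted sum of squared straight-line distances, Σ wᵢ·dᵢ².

The minimiser of Σwᵢ‖p−pᵢ‖² is the weighted centroid p* = (Σwᵢpᵢ)/(Σwᵢ).
Σwᵢ = 370.
Σwᵢxᵢ = 50·4 + 30·6 + 250·0 + 40·1 = 420.
Σwᵢyᵢ = 50·4 + 30·8 + 250·10 + 40·5 = 3140.
x* = 420/370 = 1.14, y* = 3140/370 = 8.49.

(1.14, 8.49)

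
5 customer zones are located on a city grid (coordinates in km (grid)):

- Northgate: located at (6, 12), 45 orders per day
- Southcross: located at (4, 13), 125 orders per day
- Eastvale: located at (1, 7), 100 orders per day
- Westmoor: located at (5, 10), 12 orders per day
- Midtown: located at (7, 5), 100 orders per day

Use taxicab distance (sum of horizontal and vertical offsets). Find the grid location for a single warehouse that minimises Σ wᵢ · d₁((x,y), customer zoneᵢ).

Manhattan distance separates: Σwᵢ(|x−xᵢ|+|y−yᵢ|) = Σwᵢ|x−xᵢ| + Σwᵢ|y−yᵢ|, so x and y are optimised independently as 1-D weighted medians.
Total weight W = 382; half = 191.
x-coordinate, sorted with cumulative weight:
  x=1 (Eastvale, w=100) cum 100
  x=4 (Southcross, w=125) cum 225  ← median
  x=5 (Westmoor, w=12) cum 237
  x=6 (Northgate, w=45) cum 282
  x=7 (Midtown, w=100) cum 382
⇒ x* = 4
y-coordinate, sorted with cumulative weight:
  y=5 (Midtown, w=100) cum 100
  y=7 (Eastvale, w=100) cum 200  ← median
  y=10 (Westmoor, w=12) cum 212
  y=12 (Northgate, w=45) cum 257
  y=13 (Southcross, w=125) cum 382
⇒ y* = 7

(4, 7)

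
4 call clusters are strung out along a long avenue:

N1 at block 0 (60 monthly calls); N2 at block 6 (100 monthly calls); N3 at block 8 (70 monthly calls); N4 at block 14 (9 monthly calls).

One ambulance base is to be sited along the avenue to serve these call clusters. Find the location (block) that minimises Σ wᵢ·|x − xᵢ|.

x = 6

For a sum of weighted absolute distances on a line, the optimum is the weighted median (not the mean). Total weight W = 239; half-weight = 119.5.
Sort by position and accumulate weight:
  block 0 (N1, w=60) → cum 60
  block 6 (N2, w=100) → cum 160  ≥ 119.5 → median here
  block 8 (N3, w=70) → cum 230
  block 14 (N4, w=9) → cum 239
Optimal location: block 6.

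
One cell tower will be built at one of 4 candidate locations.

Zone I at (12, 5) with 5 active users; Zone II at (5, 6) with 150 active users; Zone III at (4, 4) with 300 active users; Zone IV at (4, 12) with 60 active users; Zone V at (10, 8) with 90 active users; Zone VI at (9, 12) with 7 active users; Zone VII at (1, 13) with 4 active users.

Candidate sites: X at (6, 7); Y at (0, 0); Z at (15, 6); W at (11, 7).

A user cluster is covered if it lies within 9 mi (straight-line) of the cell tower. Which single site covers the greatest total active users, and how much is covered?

Coverage radius r = 9 mi; a point is covered iff (Δx)²+(Δy)² ≤ 9² = 81.
  X (6, 7): covers {Zone I, Zone II, Zone III, Zone IV, Zone V, Zone VI, Zone VII} → 616
  Y (0, 0): covers {Zone II, Zone III} → 450
  Z (15, 6): covers {Zone I, Zone V, Zone VI} → 102
  W (11, 7): covers {Zone I, Zone II, Zone III, Zone IV, Zone V, Zone VI} → 612
Maximum coverage at X: 616 active users.

X, covering 616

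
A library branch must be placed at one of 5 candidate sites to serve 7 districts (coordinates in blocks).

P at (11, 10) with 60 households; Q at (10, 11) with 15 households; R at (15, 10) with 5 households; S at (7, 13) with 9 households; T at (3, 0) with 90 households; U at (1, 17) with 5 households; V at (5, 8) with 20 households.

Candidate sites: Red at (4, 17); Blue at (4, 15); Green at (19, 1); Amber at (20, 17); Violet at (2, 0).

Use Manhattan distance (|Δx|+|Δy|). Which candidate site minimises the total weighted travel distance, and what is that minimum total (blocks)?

Total weighted distance at each candidate:
  Red (4, 17): total = 3008
  Blue (4, 15): total = 2620
  Green (19, 1): total = 3706
  Amber (20, 17): total = 5048
  Violet (2, 0): total = 2102
Minimum is at Violet with total 2102 blocks.

Violet, total 2102 blocks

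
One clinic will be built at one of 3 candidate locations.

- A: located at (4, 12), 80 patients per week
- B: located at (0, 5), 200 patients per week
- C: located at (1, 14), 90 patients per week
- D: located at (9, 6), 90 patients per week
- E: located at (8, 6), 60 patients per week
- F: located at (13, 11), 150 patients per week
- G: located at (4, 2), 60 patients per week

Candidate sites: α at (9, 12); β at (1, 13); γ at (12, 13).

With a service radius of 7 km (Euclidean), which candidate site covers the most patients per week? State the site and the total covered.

α, covering 380

Coverage radius r = 7 km; a point is covered iff (Δx)²+(Δy)² ≤ 7² = 49.
  α (9, 12): covers {A, D, E, F} → 380
  β (1, 13): covers {A, C} → 170
  γ (12, 13): covers {F} → 150
Maximum coverage at α: 380 patients per week.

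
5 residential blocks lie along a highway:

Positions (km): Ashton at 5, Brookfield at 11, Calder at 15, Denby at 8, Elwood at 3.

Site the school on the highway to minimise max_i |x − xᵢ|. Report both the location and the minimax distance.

location 9, max distance 6

The 1-center on a line is the midpoint of the two extreme points: leftmost at 3, rightmost at 15.
Optimal location = (3 + 15)/2 = 9; maximum distance = (15 − 3)/2 = 6.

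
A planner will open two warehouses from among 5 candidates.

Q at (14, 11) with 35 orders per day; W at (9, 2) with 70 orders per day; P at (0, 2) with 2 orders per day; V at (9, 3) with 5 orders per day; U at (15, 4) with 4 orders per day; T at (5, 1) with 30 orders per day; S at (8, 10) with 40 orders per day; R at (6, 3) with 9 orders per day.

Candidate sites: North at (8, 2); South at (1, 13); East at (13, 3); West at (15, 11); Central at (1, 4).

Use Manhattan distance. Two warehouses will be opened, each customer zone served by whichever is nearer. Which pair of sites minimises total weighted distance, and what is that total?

Evaluate every pair (each demand assigned to the nearer of the two):
  {North, West}: total = 626
  {North, East}: total = 890
  {North, Central}: total = 1114
  {North, South}: total = 1124
  {East, West}: total = 1128
  {West, Central}: total = 1398
  {East, Central}: total = 1447
  {South, East}: total = 1484
  {South, Central}: total = 1996
  {South, West}: total = 2142
Best pair: {North, West} with total 626.

{North, West}, total 626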